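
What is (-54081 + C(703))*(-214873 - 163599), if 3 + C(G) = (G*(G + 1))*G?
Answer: -131658695848544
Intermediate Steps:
C(G) = -3 + G**2*(1 + G) (C(G) = -3 + (G*(G + 1))*G = -3 + (G*(1 + G))*G = -3 + G**2*(1 + G))
(-54081 + C(703))*(-214873 - 163599) = (-54081 + (-3 + 703**2 + 703**3))*(-214873 - 163599) = (-54081 + (-3 + 494209 + 347428927))*(-378472) = (-54081 + 347923133)*(-378472) = 347869052*(-378472) = -131658695848544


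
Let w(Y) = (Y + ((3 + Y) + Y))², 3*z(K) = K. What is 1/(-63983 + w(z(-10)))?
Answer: -1/63934 ≈ -1.5641e-5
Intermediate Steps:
z(K) = K/3
w(Y) = (3 + 3*Y)² (w(Y) = (Y + (3 + 2*Y))² = (3 + 3*Y)²)
1/(-63983 + w(z(-10))) = 1/(-63983 + 9*(1 + (⅓)*(-10))²) = 1/(-63983 + 9*(1 - 10/3)²) = 1/(-63983 + 9*(-7/3)²) = 1/(-63983 + 9*(49/9)) = 1/(-63983 + 49) = 1/(-63934) = -1/63934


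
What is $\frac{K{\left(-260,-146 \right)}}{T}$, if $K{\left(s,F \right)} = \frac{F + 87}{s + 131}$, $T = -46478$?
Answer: $- \frac{59}{5995662} \approx -9.8404 \cdot 10^{-6}$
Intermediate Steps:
$K{\left(s,F \right)} = \frac{87 + F}{131 + s}$
$\frac{K{\left(-260,-146 \right)}}{T} = \frac{\frac{1}{131 - 260} \left(87 - 146\right)}{-46478} = \frac{1}{-129} \left(-59\right) \left(- \frac{1}{46478}\right) = \left(- \frac{1}{129}\right) \left(-59\right) \left(- \frac{1}{46478}\right) = \frac{59}{129} \left(- \frac{1}{46478}\right) = - \frac{59}{5995662}$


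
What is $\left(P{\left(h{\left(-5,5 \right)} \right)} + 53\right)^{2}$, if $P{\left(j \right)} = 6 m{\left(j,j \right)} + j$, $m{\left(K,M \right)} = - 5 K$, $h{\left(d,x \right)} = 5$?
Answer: $8464$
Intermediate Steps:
$P{\left(j \right)} = - 29 j$ ($P{\left(j \right)} = 6 \left(- 5 j\right) + j = - 30 j + j = - 29 j$)
$\left(P{\left(h{\left(-5,5 \right)} \right)} + 53\right)^{2} = \left(\left(-29\right) 5 + 53\right)^{2} = \left(-145 + 53\right)^{2} = \left(-92\right)^{2} = 8464$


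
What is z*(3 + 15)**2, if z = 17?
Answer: 5508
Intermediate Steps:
z*(3 + 15)**2 = 17*(3 + 15)**2 = 17*18**2 = 17*324 = 5508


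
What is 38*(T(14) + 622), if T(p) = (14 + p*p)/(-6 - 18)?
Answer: 46607/2 ≈ 23304.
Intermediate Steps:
T(p) = -7/12 - p²/24 (T(p) = (14 + p²)/(-24) = (14 + p²)*(-1/24) = -7/12 - p²/24)
38*(T(14) + 622) = 38*((-7/12 - 1/24*14²) + 622) = 38*((-7/12 - 1/24*196) + 622) = 38*((-7/12 - 49/6) + 622) = 38*(-35/4 + 622) = 38*(2453/4) = 46607/2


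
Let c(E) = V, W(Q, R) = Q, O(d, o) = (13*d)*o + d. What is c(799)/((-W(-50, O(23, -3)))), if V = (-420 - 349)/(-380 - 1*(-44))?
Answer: 769/16800 ≈ 0.045774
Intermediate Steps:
O(d, o) = d + 13*d*o (O(d, o) = 13*d*o + d = d + 13*d*o)
V = 769/336 (V = -769/(-380 + 44) = -769/(-336) = -769*(-1/336) = 769/336 ≈ 2.2887)
c(E) = 769/336
c(799)/((-W(-50, O(23, -3)))) = 769/(336*((-1*(-50)))) = (769/336)/50 = (769/336)*(1/50) = 769/16800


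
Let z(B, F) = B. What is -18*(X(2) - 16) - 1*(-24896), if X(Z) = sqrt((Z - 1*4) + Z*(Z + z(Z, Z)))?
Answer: 25184 - 18*sqrt(6) ≈ 25140.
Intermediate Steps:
X(Z) = sqrt(-4 + Z + 2*Z**2) (X(Z) = sqrt((Z - 1*4) + Z*(Z + Z)) = sqrt((Z - 4) + Z*(2*Z)) = sqrt((-4 + Z) + 2*Z**2) = sqrt(-4 + Z + 2*Z**2))
-18*(X(2) - 16) - 1*(-24896) = -18*(sqrt(-4 + 2 + 2*2**2) - 16) - 1*(-24896) = -18*(sqrt(-4 + 2 + 2*4) - 16) + 24896 = -18*(sqrt(-4 + 2 + 8) - 16) + 24896 = -18*(sqrt(6) - 16) + 24896 = -18*(-16 + sqrt(6)) + 24896 = (288 - 18*sqrt(6)) + 24896 = 25184 - 18*sqrt(6)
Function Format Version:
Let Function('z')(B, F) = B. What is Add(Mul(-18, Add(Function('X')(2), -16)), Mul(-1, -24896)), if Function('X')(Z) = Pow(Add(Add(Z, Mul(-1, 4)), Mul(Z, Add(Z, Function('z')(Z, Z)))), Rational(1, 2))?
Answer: Add(25184, Mul(-18, Pow(6, Rational(1, 2)))) ≈ 25140.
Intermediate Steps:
Function('X')(Z) = Pow(Add(-4, Z, Mul(2, Pow(Z, 2))), Rational(1, 2)) (Function('X')(Z) = Pow(Add(Add(Z, Mul(-1, 4)), Mul(Z, Add(Z, Z))), Rational(1, 2)) = Pow(Add(Add(Z, -4), Mul(Z, Mul(2, Z))), Rational(1, 2)) = Pow(Add(Add(-4, Z), Mul(2, Pow(Z, 2))), Rational(1, 2)) = Pow(Add(-4, Z, Mul(2, Pow(Z, 2))), Rational(1, 2)))
Add(Mul(-18, Add(Function('X')(2), -16)), Mul(-1, -24896)) = Add(Mul(-18, Add(Pow(Add(-4, 2, Mul(2, Pow(2, 2))), Rational(1, 2)), -16)), Mul(-1, -24896)) = Add(Mul(-18, Add(Pow(Add(-4, 2, Mul(2, 4)), Rational(1, 2)), -16)), 24896) = Add(Mul(-18, Add(Pow(Add(-4, 2, 8), Rational(1, 2)), -16)), 24896) = Add(Mul(-18, Add(Pow(6, Rational(1, 2)), -16)), 24896) = Add(Mul(-18, Add(-16, Pow(6, Rational(1, 2)))), 24896) = Add(Add(288, Mul(-18, Pow(6, Rational(1, 2)))), 24896) = Add(25184, Mul(-18, Pow(6, Rational(1, 2))))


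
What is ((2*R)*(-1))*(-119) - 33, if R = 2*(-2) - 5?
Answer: -2175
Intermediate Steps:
R = -9 (R = -4 - 5 = -9)
((2*R)*(-1))*(-119) - 33 = ((2*(-9))*(-1))*(-119) - 33 = -18*(-1)*(-119) - 33 = 18*(-119) - 33 = -2142 - 33 = -2175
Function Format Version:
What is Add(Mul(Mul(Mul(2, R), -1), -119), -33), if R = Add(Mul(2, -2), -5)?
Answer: -2175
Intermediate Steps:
R = -9 (R = Add(-4, -5) = -9)
Add(Mul(Mul(Mul(2, R), -1), -119), -33) = Add(Mul(Mul(Mul(2, -9), -1), -119), -33) = Add(Mul(Mul(-18, -1), -119), -33) = Add(Mul(18, -119), -33) = Add(-2142, -33) = -2175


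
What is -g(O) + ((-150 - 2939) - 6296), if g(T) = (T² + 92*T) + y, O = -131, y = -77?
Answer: -14417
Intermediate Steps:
g(T) = -77 + T² + 92*T (g(T) = (T² + 92*T) - 77 = -77 + T² + 92*T)
-g(O) + ((-150 - 2939) - 6296) = -(-77 + (-131)² + 92*(-131)) + ((-150 - 2939) - 6296) = -(-77 + 17161 - 12052) + (-3089 - 6296) = -1*5032 - 9385 = -5032 - 9385 = -14417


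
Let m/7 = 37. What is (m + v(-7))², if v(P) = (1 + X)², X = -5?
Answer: 75625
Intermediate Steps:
m = 259 (m = 7*37 = 259)
v(P) = 16 (v(P) = (1 - 5)² = (-4)² = 16)
(m + v(-7))² = (259 + 16)² = 275² = 75625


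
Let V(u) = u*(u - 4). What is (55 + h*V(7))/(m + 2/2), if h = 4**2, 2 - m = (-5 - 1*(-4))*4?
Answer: 391/7 ≈ 55.857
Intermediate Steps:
m = 6 (m = 2 - (-5 - 1*(-4))*4 = 2 - (-5 + 4)*4 = 2 - (-1)*4 = 2 - 1*(-4) = 2 + 4 = 6)
h = 16
V(u) = u*(-4 + u)
(55 + h*V(7))/(m + 2/2) = (55 + 16*(7*(-4 + 7)))/(6 + 2/2) = (55 + 16*(7*3))/(6 + 2*(1/2)) = (55 + 16*21)/(6 + 1) = (55 + 336)/7 = 391*(1/7) = 391/7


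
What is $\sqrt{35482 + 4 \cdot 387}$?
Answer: $23 \sqrt{70} \approx 192.43$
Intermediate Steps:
$\sqrt{35482 + 4 \cdot 387} = \sqrt{35482 + 1548} = \sqrt{37030} = 23 \sqrt{70}$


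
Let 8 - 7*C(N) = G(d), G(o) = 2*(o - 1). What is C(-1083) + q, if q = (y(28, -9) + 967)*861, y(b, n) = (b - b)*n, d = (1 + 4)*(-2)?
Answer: 5828139/7 ≈ 8.3259e+5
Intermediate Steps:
d = -10 (d = 5*(-2) = -10)
y(b, n) = 0 (y(b, n) = 0*n = 0)
G(o) = -2 + 2*o (G(o) = 2*(-1 + o) = -2 + 2*o)
C(N) = 30/7 (C(N) = 8/7 - (-2 + 2*(-10))/7 = 8/7 - (-2 - 20)/7 = 8/7 - ⅐*(-22) = 8/7 + 22/7 = 30/7)
q = 832587 (q = (0 + 967)*861 = 967*861 = 832587)
C(-1083) + q = 30/7 + 832587 = 5828139/7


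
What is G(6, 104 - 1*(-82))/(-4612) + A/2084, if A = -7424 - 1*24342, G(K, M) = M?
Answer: -9180776/600713 ≈ -15.283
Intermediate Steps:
A = -31766 (A = -7424 - 24342 = -31766)
G(6, 104 - 1*(-82))/(-4612) + A/2084 = (104 - 1*(-82))/(-4612) - 31766/2084 = (104 + 82)*(-1/4612) - 31766*1/2084 = 186*(-1/4612) - 15883/1042 = -93/2306 - 15883/1042 = -9180776/600713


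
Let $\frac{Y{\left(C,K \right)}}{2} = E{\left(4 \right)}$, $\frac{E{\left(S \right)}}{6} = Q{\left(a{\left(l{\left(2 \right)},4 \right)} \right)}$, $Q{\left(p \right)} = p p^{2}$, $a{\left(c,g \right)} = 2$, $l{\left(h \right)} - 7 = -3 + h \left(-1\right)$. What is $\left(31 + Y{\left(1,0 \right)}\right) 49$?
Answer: $6223$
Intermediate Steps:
$l{\left(h \right)} = 4 - h$ ($l{\left(h \right)} = 7 + \left(-3 + h \left(-1\right)\right) = 7 - \left(3 + h\right) = 4 - h$)
$Q{\left(p \right)} = p^{3}$
$E{\left(S \right)} = 48$ ($E{\left(S \right)} = 6 \cdot 2^{3} = 6 \cdot 8 = 48$)
$Y{\left(C,K \right)} = 96$ ($Y{\left(C,K \right)} = 2 \cdot 48 = 96$)
$\left(31 + Y{\left(1,0 \right)}\right) 49 = \left(31 + 96\right) 49 = 127 \cdot 49 = 6223$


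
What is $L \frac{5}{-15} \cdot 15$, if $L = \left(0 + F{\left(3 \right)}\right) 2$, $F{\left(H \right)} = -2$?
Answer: $20$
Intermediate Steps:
$L = -4$ ($L = \left(0 - 2\right) 2 = \left(-2\right) 2 = -4$)
$L \frac{5}{-15} \cdot 15 = - 4 \frac{5}{-15} \cdot 15 = - 4 \cdot 5 \left(- \frac{1}{15}\right) 15 = \left(-4\right) \left(- \frac{1}{3}\right) 15 = \frac{4}{3} \cdot 15 = 20$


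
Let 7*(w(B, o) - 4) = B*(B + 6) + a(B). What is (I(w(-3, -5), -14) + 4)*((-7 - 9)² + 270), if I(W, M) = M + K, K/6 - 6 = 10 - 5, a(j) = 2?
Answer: 29456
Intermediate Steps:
K = 66 (K = 36 + 6*(10 - 5) = 36 + 6*5 = 36 + 30 = 66)
w(B, o) = 30/7 + B*(6 + B)/7 (w(B, o) = 4 + (B*(B + 6) + 2)/7 = 4 + (B*(6 + B) + 2)/7 = 4 + (2 + B*(6 + B))/7 = 4 + (2/7 + B*(6 + B)/7) = 30/7 + B*(6 + B)/7)
I(W, M) = 66 + M (I(W, M) = M + 66 = 66 + M)
(I(w(-3, -5), -14) + 4)*((-7 - 9)² + 270) = ((66 - 14) + 4)*((-7 - 9)² + 270) = (52 + 4)*((-16)² + 270) = 56*(256 + 270) = 56*526 = 29456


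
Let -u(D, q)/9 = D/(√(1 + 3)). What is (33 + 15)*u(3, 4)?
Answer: -648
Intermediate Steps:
u(D, q) = -9*D/2 (u(D, q) = -9*D/(√(1 + 3)) = -9*D/(√4) = -9*D/2)
(33 + 15)*u(3, 4) = (33 + 15)*(-9/2*3) = 48*(-27/2) = -648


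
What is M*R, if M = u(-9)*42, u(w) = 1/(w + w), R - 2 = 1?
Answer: -7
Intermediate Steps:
R = 3 (R = 2 + 1 = 3)
u(w) = 1/(2*w)
M = -7/3 (M = ((½)/(-9))*42 = ((½)*(-⅑))*42 = -1/18*42 = -7/3 ≈ -2.3333)
M*R = -7/3*3 = -7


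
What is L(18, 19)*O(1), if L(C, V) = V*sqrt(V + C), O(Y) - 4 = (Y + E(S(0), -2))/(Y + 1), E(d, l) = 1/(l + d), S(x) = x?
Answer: 323*sqrt(37)/4 ≈ 491.18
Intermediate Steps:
E(d, l) = 1/(d + l)
O(Y) = 4 + (-1/2 + Y)/(1 + Y) (O(Y) = 4 + (Y + 1/(0 - 2))/(Y + 1) = 4 + (Y + 1/(-2))/(1 + Y) = 4 + (Y - 1/2)/(1 + Y) = 4 + (-1/2 + Y)/(1 + Y))
L(C, V) = V*sqrt(C + V)
L(18, 19)*O(1) = (19*sqrt(18 + 19))*((7 + 10*1)/(2*(1 + 1))) = (19*sqrt(37))*((1/2)*(7 + 10)/2) = (19*sqrt(37))*((1/2)*(1/2)*17) = (19*sqrt(37))*(17/4) = 323*sqrt(37)/4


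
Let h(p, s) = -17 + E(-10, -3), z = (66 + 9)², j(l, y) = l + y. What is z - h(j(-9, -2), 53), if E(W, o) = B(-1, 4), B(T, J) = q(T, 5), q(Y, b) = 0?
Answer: 5642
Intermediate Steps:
B(T, J) = 0
E(W, o) = 0
z = 5625 (z = 75² = 5625)
h(p, s) = -17 (h(p, s) = -17 + 0 = -17)
z - h(j(-9, -2), 53) = 5625 - 1*(-17) = 5625 + 17 = 5642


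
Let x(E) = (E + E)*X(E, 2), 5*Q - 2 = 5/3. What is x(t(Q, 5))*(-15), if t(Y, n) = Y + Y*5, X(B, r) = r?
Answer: -264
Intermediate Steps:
Q = 11/15 (Q = ⅖ + (5/3)/5 = ⅖ + (5*(⅓))/5 = ⅖ + (⅕)*(5/3) = ⅖ + ⅓ = 11/15 ≈ 0.73333)
t(Y, n) = 6*Y (t(Y, n) = Y + 5*Y = 6*Y)
x(E) = 4*E (x(E) = (E + E)*2 = (2*E)*2 = 4*E)
x(t(Q, 5))*(-15) = (4*(6*(11/15)))*(-15) = (4*(22/5))*(-15) = (88/5)*(-15) = -264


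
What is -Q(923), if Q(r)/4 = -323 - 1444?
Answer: 7068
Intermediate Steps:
Q(r) = -7068 (Q(r) = 4*(-323 - 1444) = 4*(-1767) = -7068)
-Q(923) = -1*(-7068) = 7068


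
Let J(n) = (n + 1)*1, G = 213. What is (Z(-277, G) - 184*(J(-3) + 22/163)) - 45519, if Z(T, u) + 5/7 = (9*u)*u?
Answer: 414347819/1141 ≈ 3.6314e+5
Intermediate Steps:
Z(T, u) = -5/7 + 9*u² (Z(T, u) = -5/7 + (9*u)*u = -5/7 + 9*u²)
J(n) = 1 + n (J(n) = (1 + n)*1 = 1 + n)
(Z(-277, G) - 184*(J(-3) + 22/163)) - 45519 = ((-5/7 + 9*213²) - 184*((1 - 3) + 22/163)) - 45519 = ((-5/7 + 9*45369) - 184*(-2 + 22*(1/163))) - 45519 = ((-5/7 + 408321) - 184*(-2 + 22/163)) - 45519 = (2858242/7 - 184*(-304/163)) - 45519 = (2858242/7 + 55936/163) - 45519 = 466284998/1141 - 45519 = 414347819/1141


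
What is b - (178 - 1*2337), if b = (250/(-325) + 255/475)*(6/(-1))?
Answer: 2668087/1235 ≈ 2160.4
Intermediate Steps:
b = 1722/1235 (b = (250*(-1/325) + 255*(1/475))*(6*(-1)) = (-10/13 + 51/95)*(-6) = -287/1235*(-6) = 1722/1235 ≈ 1.3943)
b - (178 - 1*2337) = 1722/1235 - (178 - 1*2337) = 1722/1235 - (178 - 2337) = 1722/1235 - 1*(-2159) = 1722/1235 + 2159 = 2668087/1235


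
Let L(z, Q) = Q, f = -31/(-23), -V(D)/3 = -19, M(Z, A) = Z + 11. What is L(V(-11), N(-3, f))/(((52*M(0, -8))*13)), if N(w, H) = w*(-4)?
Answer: 3/1859 ≈ 0.0016138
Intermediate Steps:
M(Z, A) = 11 + Z
V(D) = 57 (V(D) = -3*(-19) = 57)
f = 31/23 (f = -31*(-1/23) = 31/23 ≈ 1.3478)
N(w, H) = -4*w
L(V(-11), N(-3, f))/(((52*M(0, -8))*13)) = (-4*(-3))/(((52*(11 + 0))*13)) = 12/(((52*11)*13)) = 12/((572*13)) = 12/7436 = 12*(1/7436) = 3/1859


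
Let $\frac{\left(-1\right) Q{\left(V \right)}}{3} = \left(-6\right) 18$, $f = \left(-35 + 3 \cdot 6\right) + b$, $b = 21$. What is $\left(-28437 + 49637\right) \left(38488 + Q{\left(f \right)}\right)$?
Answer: $822814400$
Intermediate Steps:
$f = 4$ ($f = \left(-35 + 3 \cdot 6\right) + 21 = \left(-35 + 18\right) + 21 = -17 + 21 = 4$)
$Q{\left(V \right)} = 324$ ($Q{\left(V \right)} = - 3 \left(\left(-6\right) 18\right) = \left(-3\right) \left(-108\right) = 324$)
$\left(-28437 + 49637\right) \left(38488 + Q{\left(f \right)}\right) = \left(-28437 + 49637\right) \left(38488 + 324\right) = 21200 \cdot 38812 = 822814400$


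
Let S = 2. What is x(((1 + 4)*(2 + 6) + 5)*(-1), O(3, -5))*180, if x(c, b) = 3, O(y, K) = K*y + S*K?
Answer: 540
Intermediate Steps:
O(y, K) = 2*K + K*y (O(y, K) = K*y + 2*K = 2*K + K*y)
x(((1 + 4)*(2 + 6) + 5)*(-1), O(3, -5))*180 = 3*180 = 540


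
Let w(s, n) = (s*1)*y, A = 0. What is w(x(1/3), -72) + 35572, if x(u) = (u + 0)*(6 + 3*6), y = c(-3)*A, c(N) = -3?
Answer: 35572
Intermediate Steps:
y = 0 (y = -3*0 = 0)
x(u) = 24*u (x(u) = u*(6 + 18) = u*24 = 24*u)
w(s, n) = 0 (w(s, n) = (s*1)*0 = s*0 = 0)
w(x(1/3), -72) + 35572 = 0 + 35572 = 35572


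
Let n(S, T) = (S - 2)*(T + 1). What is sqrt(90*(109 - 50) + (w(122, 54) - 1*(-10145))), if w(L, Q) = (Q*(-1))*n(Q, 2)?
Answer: sqrt(7031) ≈ 83.851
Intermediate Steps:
n(S, T) = (1 + T)*(-2 + S) (n(S, T) = (-2 + S)*(1 + T) = (1 + T)*(-2 + S))
w(L, Q) = -Q*(-6 + 3*Q) (w(L, Q) = (Q*(-1))*(-2 + Q - 2*2 + Q*2) = (-Q)*(-2 + Q - 4 + 2*Q) = (-Q)*(-6 + 3*Q) = -Q*(-6 + 3*Q))
sqrt(90*(109 - 50) + (w(122, 54) - 1*(-10145))) = sqrt(90*(109 - 50) + (3*54*(2 - 1*54) - 1*(-10145))) = sqrt(90*59 + (3*54*(2 - 54) + 10145)) = sqrt(5310 + (3*54*(-52) + 10145)) = sqrt(5310 + (-8424 + 10145)) = sqrt(5310 + 1721) = sqrt(7031)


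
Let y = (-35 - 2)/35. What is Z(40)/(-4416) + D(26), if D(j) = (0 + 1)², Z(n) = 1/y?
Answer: 163427/163392 ≈ 1.0002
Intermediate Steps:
y = -37/35 (y = -37*1/35 = -37/35 ≈ -1.0571)
Z(n) = -35/37 (Z(n) = 1/(-37/35) = -35/37)
D(j) = 1 (D(j) = 1² = 1)
Z(40)/(-4416) + D(26) = -35/37/(-4416) + 1 = -35/37*(-1/4416) + 1 = 35/163392 + 1 = 163427/163392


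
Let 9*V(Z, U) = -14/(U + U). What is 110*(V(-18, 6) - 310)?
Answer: -921085/27 ≈ -34114.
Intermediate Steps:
V(Z, U) = -7/(9*U) (V(Z, U) = (-14/(U + U))/9 = (-14*1/(2*U))/9 = (-7/U)/9 = -7/(9*U))
110*(V(-18, 6) - 310) = 110*(-7/9/6 - 310) = 110*(-7/9*1/6 - 310) = 110*(-7/54 - 310) = 110*(-16747/54) = -921085/27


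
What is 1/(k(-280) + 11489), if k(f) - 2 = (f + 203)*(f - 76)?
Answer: 1/38903 ≈ 2.5705e-5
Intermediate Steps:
k(f) = 2 + (-76 + f)*(203 + f) (k(f) = 2 + (f + 203)*(f - 76) = 2 + (203 + f)*(-76 + f) = 2 + (-76 + f)*(203 + f))
1/(k(-280) + 11489) = 1/((-15426 + (-280)² + 127*(-280)) + 11489) = 1/((-15426 + 78400 - 35560) + 11489) = 1/(27414 + 11489) = 1/38903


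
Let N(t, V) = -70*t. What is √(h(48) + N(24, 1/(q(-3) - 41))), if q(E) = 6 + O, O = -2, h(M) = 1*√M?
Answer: 2*√(-420 + √3) ≈ 40.903*I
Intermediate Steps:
h(M) = √M
q(E) = 4 (q(E) = 6 - 2 = 4)
√(h(48) + N(24, 1/(q(-3) - 41))) = √(√48 - 70*24) = √(4*√3 - 1680) = √(-1680 + 4*√3)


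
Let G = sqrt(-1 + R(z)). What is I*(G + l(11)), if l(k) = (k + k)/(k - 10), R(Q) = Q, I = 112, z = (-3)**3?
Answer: 2464 + 224*I*sqrt(7) ≈ 2464.0 + 592.65*I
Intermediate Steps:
z = -27
G = 2*I*sqrt(7) (G = sqrt(-1 - 27) = sqrt(-28) = 2*I*sqrt(7) ≈ 5.2915*I)
l(k) = 2*k/(-10 + k) (l(k) = (2*k)/(-10 + k) = 2*k/(-10 + k))
I*(G + l(11)) = 112*(2*I*sqrt(7) + 2*11/(-10 + 11)) = 112*(2*I*sqrt(7) + 2*11/1) = 112*(2*I*sqrt(7) + 2*11*1) = 112*(2*I*sqrt(7) + 22) = 112*(22 + 2*I*sqrt(7)) = 2464 + 224*I*sqrt(7)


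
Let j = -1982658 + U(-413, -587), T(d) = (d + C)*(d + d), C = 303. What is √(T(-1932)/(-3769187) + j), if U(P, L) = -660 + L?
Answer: 7*I*√575202184356190433/3769187 ≈ 1408.5*I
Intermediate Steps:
T(d) = 2*d*(303 + d) (T(d) = (d + 303)*(d + d) = (303 + d)*(2*d) = 2*d*(303 + d))
j = -1983905 (j = -1982658 + (-660 - 587) = -1982658 - 1247 = -1983905)
√(T(-1932)/(-3769187) + j) = √((2*(-1932)*(303 - 1932))/(-3769187) - 1983905) = √((2*(-1932)*(-1629))*(-1/3769187) - 1983905) = √(6294456*(-1/3769187) - 1983905) = √(-6294456/3769187 - 1983905) = √(-7477715229691/3769187) = 7*I*√575202184356190433/3769187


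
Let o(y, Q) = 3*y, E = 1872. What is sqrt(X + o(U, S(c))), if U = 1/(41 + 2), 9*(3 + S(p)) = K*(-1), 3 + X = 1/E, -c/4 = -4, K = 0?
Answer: 11*I*sqrt(1089491)/6708 ≈ 1.7116*I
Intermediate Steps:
c = 16 (c = -4*(-4) = 16)
X = -5615/1872 (X = -3 + 1/1872 = -5615/1872 ≈ -2.9995)
S(p) = -3 (S(p) = -3 + (0*(-1))/9 = -3 + (1/9)*0 = -3 + 0 = -3)
U = 1/43 ≈ 0.023256
sqrt(X + o(U, S(c))) = sqrt(-5615/1872 + 3*(1/43)) = sqrt(-5615/1872 + 3/43) = sqrt(-235829/80496) = 11*I*sqrt(1089491)/6708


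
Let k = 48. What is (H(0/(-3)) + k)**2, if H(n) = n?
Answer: 2304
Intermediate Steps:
(H(0/(-3)) + k)**2 = (0/(-3) + 48)**2 = (0*(-1/3) + 48)**2 = (0 + 48)**2 = 48**2 = 2304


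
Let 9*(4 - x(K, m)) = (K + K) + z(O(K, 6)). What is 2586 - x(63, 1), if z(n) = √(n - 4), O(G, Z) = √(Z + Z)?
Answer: 2596 + √(-4 + 2*√3)/9 ≈ 2596.0 + 0.081339*I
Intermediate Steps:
O(G, Z) = √2*√Z (O(G, Z) = √(2*Z) = √2*√Z)
z(n) = √(-4 + n)
x(K, m) = 4 - 2*K/9 - √(-4 + 2*√3)/9 (x(K, m) = 4 - ((K + K) + √(-4 + √2*√6))/9 = 4 - (2*K + √(-4 + 2*√3))/9 = 4 - (√(-4 + 2*√3) + 2*K)/9 = 4 + (-2*K/9 - √(-4 + 2*√3)/9) = 4 - 2*K/9 - √(-4 + 2*√3)/9)
2586 - x(63, 1) = 2586 - (4 - 2/9*63 - I*√(4 - 2*√3)/9) = 2586 - (4 - 14 - I*√(4 - 2*√3)/9) = 2586 - (-10 - I*√(4 - 2*√3)/9) = 2586 + (10 + I*√(4 - 2*√3)/9) = 2596 + I*√(4 - 2*√3)/9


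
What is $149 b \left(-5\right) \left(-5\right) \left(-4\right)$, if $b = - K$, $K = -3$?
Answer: $-44700$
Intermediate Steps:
$b = 3$ ($b = \left(-1\right) \left(-3\right) = 3$)
$149 b \left(-5\right) \left(-5\right) \left(-4\right) = 149 \cdot 3 \left(-5\right) \left(-5\right) \left(-4\right) = 447 \cdot 25 \left(-4\right) = 447 \left(-100\right) = -44700$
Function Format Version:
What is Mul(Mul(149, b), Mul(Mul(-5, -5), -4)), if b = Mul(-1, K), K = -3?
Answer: -44700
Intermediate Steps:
b = 3 (b = Mul(-1, -3) = 3)
Mul(Mul(149, b), Mul(Mul(-5, -5), -4)) = Mul(Mul(149, 3), Mul(Mul(-5, -5), -4)) = Mul(447, Mul(25, -4)) = Mul(447, -100) = -44700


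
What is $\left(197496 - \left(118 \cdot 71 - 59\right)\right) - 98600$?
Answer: $90577$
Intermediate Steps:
$\left(197496 - \left(118 \cdot 71 - 59\right)\right) - 98600 = \left(197496 - \left(8378 - 59\right)\right) - 98600 = \left(197496 - 8319\right) - 98600 = 189177 - 98600 = 90577$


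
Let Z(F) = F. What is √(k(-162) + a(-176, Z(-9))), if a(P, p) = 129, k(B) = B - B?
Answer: √129 ≈ 11.358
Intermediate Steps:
k(B) = 0
√(k(-162) + a(-176, Z(-9))) = √(0 + 129) = √129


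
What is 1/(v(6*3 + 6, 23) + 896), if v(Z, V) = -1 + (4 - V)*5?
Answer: 1/800 ≈ 0.0012500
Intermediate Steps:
v(Z, V) = 19 - 5*V (v(Z, V) = -1 + (20 - 5*V) = 19 - 5*V)
1/(v(6*3 + 6, 23) + 896) = 1/((19 - 5*23) + 896) = 1/((19 - 115) + 896) = 1/(-96 + 896) = 1/800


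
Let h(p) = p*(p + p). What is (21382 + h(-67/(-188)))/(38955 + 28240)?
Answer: 377867193/1187470040 ≈ 0.31821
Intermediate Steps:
h(p) = 2*p² (h(p) = p*(2*p) = 2*p²)
(21382 + h(-67/(-188)))/(38955 + 28240) = (21382 + 2*(-67/(-188))²)/(38955 + 28240) = (21382 + 2*(-67*(-1/188))²)/67195 = (21382 + 2*(67/188)²)*(1/67195) = (21382 + 2*(4489/35344))*(1/67195) = (21382 + 4489/17672)*(1/67195) = (377867193/17672)*(1/67195) = 377867193/1187470040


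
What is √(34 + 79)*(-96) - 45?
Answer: -45 - 96*√113 ≈ -1065.5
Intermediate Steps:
√(34 + 79)*(-96) - 45 = √113*(-96) - 45 = -96*√113 - 45 = -45 - 96*√113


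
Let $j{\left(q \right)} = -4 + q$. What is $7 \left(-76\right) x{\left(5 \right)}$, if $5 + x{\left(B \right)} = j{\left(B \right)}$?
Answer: $2128$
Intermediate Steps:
$x{\left(B \right)} = -9 + B$ ($x{\left(B \right)} = -5 + \left(-4 + B\right) = -9 + B$)
$7 \left(-76\right) x{\left(5 \right)} = 7 \left(-76\right) \left(-9 + 5\right) = \left(-532\right) \left(-4\right) = 2128$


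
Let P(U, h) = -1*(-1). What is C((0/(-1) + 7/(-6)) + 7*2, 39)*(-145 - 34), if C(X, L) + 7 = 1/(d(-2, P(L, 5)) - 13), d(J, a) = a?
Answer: 15215/12 ≈ 1267.9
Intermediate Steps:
P(U, h) = 1
C(X, L) = -85/12 (C(X, L) = -7 + 1/(1 - 13) = -7 + 1/(-12) = -7 - 1/12 = -85/12)
C((0/(-1) + 7/(-6)) + 7*2, 39)*(-145 - 34) = -85*(-145 - 34)/12 = -85/12*(-179) = 15215/12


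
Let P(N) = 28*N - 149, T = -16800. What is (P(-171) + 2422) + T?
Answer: -19315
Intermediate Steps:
P(N) = -149 + 28*N
(P(-171) + 2422) + T = ((-149 + 28*(-171)) + 2422) - 16800 = ((-149 - 4788) + 2422) - 16800 = (-4937 + 2422) - 16800 = -2515 - 16800 = -19315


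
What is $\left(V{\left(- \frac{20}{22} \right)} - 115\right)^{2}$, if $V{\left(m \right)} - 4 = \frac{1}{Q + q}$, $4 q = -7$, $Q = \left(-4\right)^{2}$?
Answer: $\frac{39980329}{3249} \approx 12305.0$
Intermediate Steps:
$Q = 16$
$q = - \frac{7}{4}$ ($q = \frac{1}{4} \left(-7\right) = - \frac{7}{4} \approx -1.75$)
$V{\left(m \right)} = \frac{232}{57}$ ($V{\left(m \right)} = 4 + \frac{1}{16 - \frac{7}{4}} = 4 + \frac{1}{\frac{57}{4}} = 4 + \frac{4}{57} = \frac{232}{57}$)
$\left(V{\left(- \frac{20}{22} \right)} - 115\right)^{2} = \left(\frac{232}{57} - 115\right)^{2} = \left(- \frac{6323}{57}\right)^{2} = \frac{39980329}{3249}$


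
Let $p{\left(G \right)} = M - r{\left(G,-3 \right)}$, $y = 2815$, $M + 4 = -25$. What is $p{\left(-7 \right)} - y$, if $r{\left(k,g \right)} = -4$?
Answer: $-2840$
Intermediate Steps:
$M = -29$ ($M = -4 - 25 = -29$)
$p{\left(G \right)} = -25$ ($p{\left(G \right)} = -29 - -4 = -29 + 4 = -25$)
$p{\left(-7 \right)} - y = -25 - 2815 = -2840$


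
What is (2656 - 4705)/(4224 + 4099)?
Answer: -2049/8323 ≈ -0.24619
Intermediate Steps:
(2656 - 4705)/(4224 + 4099) = -2049/8323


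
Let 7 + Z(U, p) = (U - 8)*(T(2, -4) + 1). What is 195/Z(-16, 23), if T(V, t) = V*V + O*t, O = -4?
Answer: -195/511 ≈ -0.38160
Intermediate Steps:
T(V, t) = V² - 4*t (T(V, t) = V*V - 4*t = V² - 4*t)
Z(U, p) = -175 + 21*U (Z(U, p) = -7 + (U - 8)*((2² - 4*(-4)) + 1) = -7 + (-8 + U)*((4 + 16) + 1) = -7 + (-8 + U)*(20 + 1) = -7 + (-8 + U)*21 = -7 + (-168 + 21*U) = -175 + 21*U)
195/Z(-16, 23) = 195/(-175 + 21*(-16)) = 195/(-175 - 336) = 195/(-511) = 195*(-1/511) = -195/511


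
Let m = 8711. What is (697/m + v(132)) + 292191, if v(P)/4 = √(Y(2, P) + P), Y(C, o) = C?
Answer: 2545276498/8711 + 4*√134 ≈ 2.9224e+5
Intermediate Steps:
v(P) = 4*√(2 + P)
(697/m + v(132)) + 292191 = (697/8711 + 4*√(2 + 132)) + 292191 = (697*(1/8711) + 4*√134) + 292191 = (697/8711 + 4*√134) + 292191 = 2545276498/8711 + 4*√134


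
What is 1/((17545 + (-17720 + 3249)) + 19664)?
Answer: 1/22738 ≈ 4.3979e-5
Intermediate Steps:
1/((17545 + (-17720 + 3249)) + 19664) = 1/((17545 - 14471) + 19664) = 1/(3074 + 19664) = 1/22738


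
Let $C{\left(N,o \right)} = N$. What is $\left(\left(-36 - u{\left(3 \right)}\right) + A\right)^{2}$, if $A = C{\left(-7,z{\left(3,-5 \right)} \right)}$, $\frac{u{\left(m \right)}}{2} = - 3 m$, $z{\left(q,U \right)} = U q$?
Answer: $625$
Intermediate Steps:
$u{\left(m \right)} = - 6 m$ ($u{\left(m \right)} = 2 \left(- 3 m\right) = - 6 m$)
$A = -7$
$\left(\left(-36 - u{\left(3 \right)}\right) + A\right)^{2} = \left(\left(-36 - \left(-6\right) 3\right) - 7\right)^{2} = \left(\left(-36 - -18\right) - 7\right)^{2} = \left(\left(-36 + 18\right) - 7\right)^{2} = \left(-18 - 7\right)^{2} = \left(-25\right)^{2} = 625$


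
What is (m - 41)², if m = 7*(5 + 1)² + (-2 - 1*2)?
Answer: 42849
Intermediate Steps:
m = 248 (m = 7*6² + (-2 - 2) = 7*36 - 4 = 252 - 4 = 248)
(m - 41)² = (248 - 41)² = 207² = 42849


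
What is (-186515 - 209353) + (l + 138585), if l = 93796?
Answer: -163487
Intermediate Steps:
(-186515 - 209353) + (l + 138585) = (-186515 - 209353) + (93796 + 138585) = -395868 + 232381 = -163487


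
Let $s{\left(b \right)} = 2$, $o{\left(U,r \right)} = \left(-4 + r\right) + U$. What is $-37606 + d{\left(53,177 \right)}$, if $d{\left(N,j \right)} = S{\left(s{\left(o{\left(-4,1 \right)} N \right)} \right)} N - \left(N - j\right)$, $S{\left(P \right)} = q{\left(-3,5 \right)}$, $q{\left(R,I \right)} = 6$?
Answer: $-37164$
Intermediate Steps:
$o{\left(U,r \right)} = -4 + U + r$
$S{\left(P \right)} = 6$
$d{\left(N,j \right)} = j + 5 N$ ($d{\left(N,j \right)} = 6 N - \left(N - j\right) = j + 5 N$)
$-37606 + d{\left(53,177 \right)} = -37606 + \left(177 + 5 \cdot 53\right) = -37606 + \left(177 + 265\right) = -37606 + 442 = -37164$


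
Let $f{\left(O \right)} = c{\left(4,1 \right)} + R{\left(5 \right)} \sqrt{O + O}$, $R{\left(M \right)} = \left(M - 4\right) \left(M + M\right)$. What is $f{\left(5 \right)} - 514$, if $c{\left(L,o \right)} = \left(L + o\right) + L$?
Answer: $-505 + 10 \sqrt{10} \approx -473.38$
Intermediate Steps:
$R{\left(M \right)} = 2 M \left(-4 + M\right)$ ($R{\left(M \right)} = \left(-4 + M\right) 2 M = 2 M \left(-4 + M\right)$)
$c{\left(L,o \right)} = o + 2 L$
$f{\left(O \right)} = 9 + 10 \sqrt{2} \sqrt{O}$ ($f{\left(O \right)} = \left(1 + 2 \cdot 4\right) + 2 \cdot 5 \left(-4 + 5\right) \sqrt{O + O} = \left(1 + 8\right) + 2 \cdot 5 \cdot 1 \sqrt{2 O} = 9 + 10 \sqrt{2} \sqrt{O}$)
$f{\left(5 \right)} - 514 = \left(9 + 10 \sqrt{2} \sqrt{5}\right) - 514 = \left(9 + 10 \sqrt{10}\right) - 514 = -505 + 10 \sqrt{10}$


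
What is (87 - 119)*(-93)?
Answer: 2976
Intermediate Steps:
(87 - 119)*(-93) = -32*(-93) = 2976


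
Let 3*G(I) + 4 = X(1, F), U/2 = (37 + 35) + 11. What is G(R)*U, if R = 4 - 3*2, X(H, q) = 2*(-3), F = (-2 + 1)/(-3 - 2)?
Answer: -1660/3 ≈ -553.33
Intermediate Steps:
U = 166 (U = 2*((37 + 35) + 11) = 2*(72 + 11) = 2*83 = 166)
F = 1/5 (F = -1/(-5) = -1*(-1/5) = 1/5 ≈ 0.20000)
X(H, q) = -6
R = -2 (R = 4 - 6 = -2)
G(I) = -10/3 (G(I) = -4/3 + (1/3)*(-6) = -4/3 - 2 = -10/3)
G(R)*U = -10/3*166 = -1660/3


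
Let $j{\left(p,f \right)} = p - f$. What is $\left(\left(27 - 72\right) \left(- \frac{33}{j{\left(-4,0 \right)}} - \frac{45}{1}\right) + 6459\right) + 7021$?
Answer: $\frac{60535}{4} \approx 15134.0$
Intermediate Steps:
$\left(\left(27 - 72\right) \left(- \frac{33}{j{\left(-4,0 \right)}} - \frac{45}{1}\right) + 6459\right) + 7021 = \left(\left(27 - 72\right) \left(- \frac{33}{-4 - 0} - \frac{45}{1}\right) + 6459\right) + 7021 = \left(- 45 \left(- \frac{33}{-4 + 0} - 45\right) + 6459\right) + 7021 = \left(- 45 \left(- \frac{33}{-4} - 45\right) + 6459\right) + 7021 = \left(- 45 \left(\left(-33\right) \left(- \frac{1}{4}\right) - 45\right) + 6459\right) + 7021 = \left(- 45 \left(\frac{33}{4} - 45\right) + 6459\right) + 7021 = \left(\left(-45\right) \left(- \frac{147}{4}\right) + 6459\right) + 7021 = \left(\frac{6615}{4} + 6459\right) + 7021 = \frac{32451}{4} + 7021 = \frac{60535}{4}$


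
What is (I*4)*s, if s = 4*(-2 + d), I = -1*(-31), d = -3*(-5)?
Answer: 6448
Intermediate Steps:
d = 15
I = 31
s = 52 (s = 4*(-2 + 15) = 4*13 = 52)
(I*4)*s = (31*4)*52 = 124*52 = 6448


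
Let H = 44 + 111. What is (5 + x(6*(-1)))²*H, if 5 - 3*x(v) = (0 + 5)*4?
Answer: 0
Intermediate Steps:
H = 155
x(v) = -5 (x(v) = 5/3 - (0 + 5)*4/3 = 5/3 - 5*4/3 = 5/3 - ⅓*20 = 5/3 - 20/3 = -5)
(5 + x(6*(-1)))²*H = (5 - 5)²*155 = 0²*155 = 0*155 = 0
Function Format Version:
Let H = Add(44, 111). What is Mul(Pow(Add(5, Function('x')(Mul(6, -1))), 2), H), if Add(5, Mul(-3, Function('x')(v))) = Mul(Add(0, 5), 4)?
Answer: 0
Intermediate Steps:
H = 155
Function('x')(v) = -5 (Function('x')(v) = Add(Rational(5, 3), Mul(Rational(-1, 3), Mul(Add(0, 5), 4))) = Add(Rational(5, 3), Mul(Rational(-1, 3), Mul(5, 4))) = Add(Rational(5, 3), Mul(Rational(-1, 3), 20)) = Add(Rational(5, 3), Rational(-20, 3)) = -5)
Mul(Pow(Add(5, Function('x')(Mul(6, -1))), 2), H) = Mul(Pow(Add(5, -5), 2), 155) = Mul(Pow(0, 2), 155) = Mul(0, 155) = 0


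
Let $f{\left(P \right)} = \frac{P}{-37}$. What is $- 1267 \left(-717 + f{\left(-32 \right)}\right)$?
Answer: $\frac{33571699}{37} \approx 9.0734 \cdot 10^{5}$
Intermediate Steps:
$f{\left(P \right)} = - \frac{P}{37}$ ($f{\left(P \right)} = P \left(- \frac{1}{37}\right) = - \frac{P}{37}$)
$- 1267 \left(-717 + f{\left(-32 \right)}\right) = - 1267 \left(-717 - - \frac{32}{37}\right) = - 1267 \left(-717 + \frac{32}{37}\right) = \left(-1267\right) \left(- \frac{26497}{37}\right) = \frac{33571699}{37}$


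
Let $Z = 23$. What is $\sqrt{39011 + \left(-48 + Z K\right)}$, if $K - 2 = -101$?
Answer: $\sqrt{36686} \approx 191.54$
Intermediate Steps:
$K = -99$ ($K = 2 - 101 = -99$)
$\sqrt{39011 + \left(-48 + Z K\right)} = \sqrt{39011 + \left(-48 + 23 \left(-99\right)\right)} = \sqrt{39011 - 2325} = \sqrt{36686}$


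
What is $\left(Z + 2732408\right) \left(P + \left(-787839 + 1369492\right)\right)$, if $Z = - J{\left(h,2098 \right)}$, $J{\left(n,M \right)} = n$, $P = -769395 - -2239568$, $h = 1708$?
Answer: $5602921258200$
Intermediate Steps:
$P = 1470173$ ($P = -769395 + 2239568 = 1470173$)
$Z = -1708$ ($Z = \left(-1\right) 1708 = -1708$)
$\left(Z + 2732408\right) \left(P + \left(-787839 + 1369492\right)\right) = \left(-1708 + 2732408\right) \left(1470173 + \left(-787839 + 1369492\right)\right) = 2730700 \left(1470173 + 581653\right) = 2730700 \cdot 2051826 = 5602921258200$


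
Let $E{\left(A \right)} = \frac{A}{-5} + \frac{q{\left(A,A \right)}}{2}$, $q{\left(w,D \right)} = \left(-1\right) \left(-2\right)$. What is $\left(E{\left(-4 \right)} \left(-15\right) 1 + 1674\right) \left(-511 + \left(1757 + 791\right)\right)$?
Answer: $3354939$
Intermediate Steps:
$q{\left(w,D \right)} = 2$
$E{\left(A \right)} = 1 - \frac{A}{5}$ ($E{\left(A \right)} = \frac{A}{-5} + \frac{2}{2} = A \left(- \frac{1}{5}\right) + 2 \cdot \frac{1}{2} = - \frac{A}{5} + 1 = 1 - \frac{A}{5}$)
$\left(E{\left(-4 \right)} \left(-15\right) 1 + 1674\right) \left(-511 + \left(1757 + 791\right)\right) = \left(\left(1 - - \frac{4}{5}\right) \left(-15\right) 1 + 1674\right) \left(-511 + \left(1757 + 791\right)\right) = \left(\left(1 + \frac{4}{5}\right) \left(-15\right) 1 + 1674\right) \left(-511 + 2548\right) = \left(\frac{9}{5} \left(-15\right) 1 + 1674\right) 2037 = \left(\left(-27\right) 1 + 1674\right) 2037 = \left(-27 + 1674\right) 2037 = 1647 \cdot 2037 = 3354939$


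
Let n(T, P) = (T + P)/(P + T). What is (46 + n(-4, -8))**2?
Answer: 2209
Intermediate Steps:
n(T, P) = 1 (n(T, P) = (P + T)/(P + T) = 1)
(46 + n(-4, -8))**2 = (46 + 1)**2 = 47**2 = 2209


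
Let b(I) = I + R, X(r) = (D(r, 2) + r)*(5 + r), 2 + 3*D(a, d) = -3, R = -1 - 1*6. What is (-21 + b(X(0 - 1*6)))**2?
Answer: 3721/9 ≈ 413.44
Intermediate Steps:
R = -7 (R = -1 - 6 = -7)
D(a, d) = -5/3 (D(a, d) = -2/3 + (1/3)*(-3) = -2/3 - 1 = -5/3)
X(r) = (5 + r)*(-5/3 + r) (X(r) = (-5/3 + r)*(5 + r) = (5 + r)*(-5/3 + r))
b(I) = -7 + I (b(I) = I - 7 = -7 + I)
(-21 + b(X(0 - 1*6)))**2 = (-21 + (-7 + (-25/3 + (0 - 1*6)**2 + 10*(0 - 1*6)/3)))**2 = (-21 + (-7 + (-25/3 + (0 - 6)**2 + 10*(0 - 6)/3)))**2 = (-21 + (-7 + (-25/3 + (-6)**2 + (10/3)*(-6))))**2 = (-21 + (-7 + (-25/3 + 36 - 20)))**2 = (-21 + (-7 + 23/3))**2 = (-21 + 2/3)**2 = (-61/3)**2 = 3721/9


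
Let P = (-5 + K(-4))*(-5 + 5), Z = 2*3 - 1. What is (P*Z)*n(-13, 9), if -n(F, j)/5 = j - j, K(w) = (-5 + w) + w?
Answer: 0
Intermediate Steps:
K(w) = -5 + 2*w
n(F, j) = 0 (n(F, j) = -5*(j - j) = -5*0 = 0)
Z = 5 (Z = 6 - 1 = 5)
P = 0 (P = (-5 + (-5 + 2*(-4)))*(-5 + 5) = (-5 + (-5 - 8))*0 = (-5 - 13)*0 = -18*0 = 0)
(P*Z)*n(-13, 9) = (0*5)*0 = 0*0 = 0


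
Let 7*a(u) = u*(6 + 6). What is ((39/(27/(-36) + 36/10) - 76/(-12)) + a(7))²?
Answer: 3330625/3249 ≈ 1025.1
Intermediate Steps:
a(u) = 12*u/7 (a(u) = (u*(6 + 6))/7 = (u*12)/7 = (12*u)/7 = 12*u/7)
((39/(27/(-36) + 36/10) - 76/(-12)) + a(7))² = ((39/(27/(-36) + 36/10) - 76/(-12)) + (12/7)*7)² = ((39/(27*(-1/36) + 36*(⅒)) - 76*(-1/12)) + 12)² = ((39/(-¾ + 18/5) + 19/3) + 12)² = ((39/(57/20) + 19/3) + 12)² = ((39*(20/57) + 19/3) + 12)² = ((260/19 + 19/3) + 12)² = (1141/57 + 12)² = (1825/57)² = 3330625/3249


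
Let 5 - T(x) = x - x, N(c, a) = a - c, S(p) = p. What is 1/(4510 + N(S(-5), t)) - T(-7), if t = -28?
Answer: -22434/4487 ≈ -4.9998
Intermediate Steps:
T(x) = 5 (T(x) = 5 - (x - x) = 5 - 1*0 = 5 + 0 = 5)
1/(4510 + N(S(-5), t)) - T(-7) = 1/(4510 + (-28 - 1*(-5))) - 1*5 = 1/(4510 + (-28 + 5)) - 5 = 1/(4510 - 23) - 5 = 1/4487 - 5 = -22434/4487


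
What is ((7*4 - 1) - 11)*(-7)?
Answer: -112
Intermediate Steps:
((7*4 - 1) - 11)*(-7) = ((28 - 1) - 11)*(-7) = (27 - 11)*(-7) = 16*(-7) = -112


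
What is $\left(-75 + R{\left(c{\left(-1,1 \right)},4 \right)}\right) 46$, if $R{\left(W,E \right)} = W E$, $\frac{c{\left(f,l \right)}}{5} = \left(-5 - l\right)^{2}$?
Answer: $29670$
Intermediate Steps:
$c{\left(f,l \right)} = 5 \left(-5 - l\right)^{2}$
$R{\left(W,E \right)} = E W$
$\left(-75 + R{\left(c{\left(-1,1 \right)},4 \right)}\right) 46 = \left(-75 + 4 \cdot 5 \left(5 + 1\right)^{2}\right) 46 = \left(-75 + 4 \cdot 5 \cdot 6^{2}\right) 46 = \left(-75 + 4 \cdot 5 \cdot 36\right) 46 = \left(-75 + 4 \cdot 180\right) 46 = \left(-75 + 720\right) 46 = 645 \cdot 46 = 29670$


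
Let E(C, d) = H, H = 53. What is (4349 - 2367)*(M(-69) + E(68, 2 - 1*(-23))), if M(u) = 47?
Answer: 198200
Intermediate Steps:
E(C, d) = 53
(4349 - 2367)*(M(-69) + E(68, 2 - 1*(-23))) = (4349 - 2367)*(47 + 53) = 1982*100 = 198200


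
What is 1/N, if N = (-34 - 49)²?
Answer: 1/6889 ≈ 0.00014516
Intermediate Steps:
N = 6889 (N = (-83)² = 6889)
1/N = 1/6889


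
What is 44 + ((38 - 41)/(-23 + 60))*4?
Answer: 1616/37 ≈ 43.676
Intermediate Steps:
44 + ((38 - 41)/(-23 + 60))*4 = 44 - 3/37*4 = 44 - 12/37 = 1616/37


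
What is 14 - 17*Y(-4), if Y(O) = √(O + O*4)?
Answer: 14 - 34*I*√5 ≈ 14.0 - 76.026*I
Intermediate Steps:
Y(O) = √5*√O (Y(O) = √(O + 4*O) = √(5*O) = √5*√O)
14 - 17*Y(-4) = 14 - 17*√5*√(-4) = 14 - 17*√5*2*I = 14 - 34*I*√5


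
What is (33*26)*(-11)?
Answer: -9438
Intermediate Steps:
(33*26)*(-11) = 858*(-11) = -9438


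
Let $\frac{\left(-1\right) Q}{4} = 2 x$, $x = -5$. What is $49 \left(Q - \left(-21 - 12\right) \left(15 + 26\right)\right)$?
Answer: $68257$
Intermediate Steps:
$Q = 40$ ($Q = - 4 \cdot 2 \left(-5\right) = \left(-4\right) \left(-10\right) = 40$)
$49 \left(Q - \left(-21 - 12\right) \left(15 + 26\right)\right) = 49 \left(40 - \left(-21 - 12\right) \left(15 + 26\right)\right) = 49 \left(40 - \left(-33\right) 41\right) = 49 \left(40 - -1353\right) = 49 \left(40 + 1353\right) = 49 \cdot 1393 = 68257$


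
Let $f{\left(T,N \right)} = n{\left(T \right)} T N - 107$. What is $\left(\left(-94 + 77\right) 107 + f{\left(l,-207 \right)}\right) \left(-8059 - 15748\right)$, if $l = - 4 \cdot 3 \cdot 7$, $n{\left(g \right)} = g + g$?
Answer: $69590479770$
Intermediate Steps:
$n{\left(g \right)} = 2 g$
$l = -84$ ($l = \left(-4\right) 21 = -84$)
$f{\left(T,N \right)} = -107 + 2 N T^{2}$ ($f{\left(T,N \right)} = 2 T T N - 107 = 2 T^{2} N - 107 = 2 N T^{2} - 107 = -107 + 2 N T^{2}$)
$\left(\left(-94 + 77\right) 107 + f{\left(l,-207 \right)}\right) \left(-8059 - 15748\right) = \left(\left(-94 + 77\right) 107 + \left(-107 + 2 \left(-207\right) \left(-84\right)^{2}\right)\right) \left(-8059 - 15748\right) = \left(\left(-17\right) 107 + \left(-107 + 2 \left(-207\right) 7056\right)\right) \left(-23807\right) = \left(-1819 - 2921291\right) \left(-23807\right) = \left(-2923110\right) \left(-23807\right) = 69590479770$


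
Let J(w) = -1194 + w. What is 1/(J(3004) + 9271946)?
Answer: 1/9273756 ≈ 1.0783e-7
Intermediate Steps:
1/(J(3004) + 9271946) = 1/((-1194 + 3004) + 9271946) = 1/(1810 + 9271946) = 1/9273756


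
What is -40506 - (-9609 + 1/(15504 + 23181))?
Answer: -1195250446/38685 ≈ -30897.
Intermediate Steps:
-40506 - (-9609 + 1/(15504 + 23181)) = -40506 - (-9609 + 1/38685) = -40506 - 1*(-371724164/38685) = -40506 + 371724164/38685 = -1195250446/38685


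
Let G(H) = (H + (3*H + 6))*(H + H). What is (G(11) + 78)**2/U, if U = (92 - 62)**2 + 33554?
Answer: 693842/17227 ≈ 40.276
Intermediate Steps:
U = 34454 (U = 30**2 + 33554 = 900 + 33554 = 34454)
G(H) = 2*H*(6 + 4*H) (G(H) = (H + (6 + 3*H))*(2*H) = (6 + 4*H)*(2*H) = 2*H*(6 + 4*H))
(G(11) + 78)**2/U = (4*11*(3 + 2*11) + 78)**2/34454 = (4*11*(3 + 22) + 78)**2*(1/34454) = (4*11*25 + 78)**2*(1/34454) = (1100 + 78)**2*(1/34454) = 1178**2*(1/34454) = 1387684*(1/34454) = 693842/17227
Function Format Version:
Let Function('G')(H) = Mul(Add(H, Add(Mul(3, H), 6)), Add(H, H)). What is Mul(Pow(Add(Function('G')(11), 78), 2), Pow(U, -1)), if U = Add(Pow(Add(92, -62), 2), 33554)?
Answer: Rational(693842, 17227) ≈ 40.276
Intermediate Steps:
U = 34454 (U = Add(Pow(30, 2), 33554) = Add(900, 33554) = 34454)
Function('G')(H) = Mul(2, H, Add(6, Mul(4, H))) (Function('G')(H) = Mul(Add(H, Add(6, Mul(3, H))), Mul(2, H)) = Mul(Add(6, Mul(4, H)), Mul(2, H)) = Mul(2, H, Add(6, Mul(4, H))))
Mul(Pow(Add(Function('G')(11), 78), 2), Pow(U, -1)) = Mul(Pow(Add(Mul(4, 11, Add(3, Mul(2, 11))), 78), 2), Pow(34454, -1)) = Mul(Pow(Add(Mul(4, 11, Add(3, 22)), 78), 2), Rational(1, 34454)) = Mul(Pow(Add(Mul(4, 11, 25), 78), 2), Rational(1, 34454)) = Mul(Pow(Add(1100, 78), 2), Rational(1, 34454)) = Mul(Pow(1178, 2), Rational(1, 34454)) = Mul(1387684, Rational(1, 34454)) = Rational(693842, 17227)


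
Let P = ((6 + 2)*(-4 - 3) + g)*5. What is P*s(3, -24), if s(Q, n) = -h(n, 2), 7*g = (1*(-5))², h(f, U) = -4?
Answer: -7340/7 ≈ -1048.6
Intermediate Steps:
g = 25/7 (g = (1*(-5))²/7 = (⅐)*(-5)² = (⅐)*25 = 25/7 ≈ 3.5714)
P = -1835/7 (P = ((6 + 2)*(-4 - 3) + 25/7)*5 = (8*(-7) + 25/7)*5 = (-56 + 25/7)*5 = -367/7*5 = -1835/7 ≈ -262.14)
s(Q, n) = 4 (s(Q, n) = -1*(-4) = 4)
P*s(3, -24) = -1835/7*4 = -7340/7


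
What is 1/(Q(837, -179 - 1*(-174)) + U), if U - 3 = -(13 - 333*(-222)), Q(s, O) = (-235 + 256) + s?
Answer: -1/73078 ≈ -1.3684e-5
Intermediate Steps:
Q(s, O) = 21 + s
U = -73936 (U = 3 - (13 - 333*(-222)) = 3 - (13 + 73926) = 3 - 1*73939 = 3 - 73939 = -73936)
1/(Q(837, -179 - 1*(-174)) + U) = 1/((21 + 837) - 73936) = 1/(858 - 73936) = 1/(-73078) = -1/73078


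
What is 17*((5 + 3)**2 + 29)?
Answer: 1581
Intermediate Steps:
17*((5 + 3)**2 + 29) = 17*(8**2 + 29) = 17*(64 + 29) = 17*93 = 1581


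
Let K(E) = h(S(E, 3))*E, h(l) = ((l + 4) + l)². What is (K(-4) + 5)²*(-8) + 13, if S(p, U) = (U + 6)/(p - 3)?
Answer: -160987/2401 ≈ -67.050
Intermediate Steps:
S(p, U) = (6 + U)/(-3 + p)
h(l) = (4 + 2*l)² (h(l) = ((4 + l) + l)² = (4 + 2*l)²)
K(E) = 4*E*(2 + 9/(-3 + E))² (K(E) = (4*(2 + (6 + 3)/(-3 + E))²)*E = (4*(2 + 9/(-3 + E))²)*E = 4*E*(2 + 9/(-3 + E))²)
(K(-4) + 5)²*(-8) + 13 = (4*(-4)*(3 + 2*(-4))²/(-3 - 4)² + 5)²*(-8) + 13 = (4*(-4)*(3 - 8)²/(-7)² + 5)²*(-8) + 13 = (4*(-4)*(1/49)*(-5)² + 5)²*(-8) + 13 = (4*(-4)*(1/49)*25 + 5)²*(-8) + 13 = (-400/49 + 5)²*(-8) + 13 = (-155/49)²*(-8) + 13 = (24025/2401)*(-8) + 13 = -192200/2401 + 13 = -160987/2401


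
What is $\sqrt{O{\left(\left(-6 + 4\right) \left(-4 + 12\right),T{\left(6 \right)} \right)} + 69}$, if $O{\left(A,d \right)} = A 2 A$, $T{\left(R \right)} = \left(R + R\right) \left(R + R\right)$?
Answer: $\sqrt{581} \approx 24.104$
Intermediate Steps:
$T{\left(R \right)} = 4 R^{2}$ ($T{\left(R \right)} = 2 R 2 R = 4 R^{2}$)
$O{\left(A,d \right)} = 2 A^{2}$ ($O{\left(A,d \right)} = 2 A A = 2 A^{2}$)
$\sqrt{O{\left(\left(-6 + 4\right) \left(-4 + 12\right),T{\left(6 \right)} \right)} + 69} = \sqrt{2 \left(\left(-6 + 4\right) \left(-4 + 12\right)\right)^{2} + 69} = \sqrt{2 \left(\left(-2\right) 8\right)^{2} + 69} = \sqrt{2 \left(-16\right)^{2} + 69} = \sqrt{2 \cdot 256 + 69} = \sqrt{512 + 69} = \sqrt{581}$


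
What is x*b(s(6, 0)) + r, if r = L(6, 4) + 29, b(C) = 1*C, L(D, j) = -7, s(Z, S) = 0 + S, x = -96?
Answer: 22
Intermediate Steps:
s(Z, S) = S
b(C) = C
r = 22 (r = -7 + 29 = 22)
x*b(s(6, 0)) + r = -96*0 + 22 = 0 + 22 = 22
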